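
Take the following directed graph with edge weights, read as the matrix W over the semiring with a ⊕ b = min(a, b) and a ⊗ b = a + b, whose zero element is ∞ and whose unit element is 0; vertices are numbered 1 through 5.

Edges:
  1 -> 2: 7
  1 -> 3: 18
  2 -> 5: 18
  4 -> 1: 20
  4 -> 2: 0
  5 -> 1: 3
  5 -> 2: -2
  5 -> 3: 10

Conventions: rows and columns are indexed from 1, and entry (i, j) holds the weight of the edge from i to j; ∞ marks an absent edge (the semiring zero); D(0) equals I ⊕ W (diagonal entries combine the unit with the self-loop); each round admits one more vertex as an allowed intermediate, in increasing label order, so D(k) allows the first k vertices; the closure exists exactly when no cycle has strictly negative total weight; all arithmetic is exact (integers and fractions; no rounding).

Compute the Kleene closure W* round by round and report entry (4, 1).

D(0):
  [0, 7, 18, ∞, ∞]
  [∞, 0, ∞, ∞, 18]
  [∞, ∞, 0, ∞, ∞]
  [20, 0, ∞, 0, ∞]
  [3, -2, 10, ∞, 0]
D(1):
  [0, 7, 18, ∞, ∞]
  [∞, 0, ∞, ∞, 18]
  [∞, ∞, 0, ∞, ∞]
  [20, 0, 38, 0, ∞]
  [3, -2, 10, ∞, 0]
D(2):
  [0, 7, 18, ∞, 25]
  [∞, 0, ∞, ∞, 18]
  [∞, ∞, 0, ∞, ∞]
  [20, 0, 38, 0, 18]
  [3, -2, 10, ∞, 0]
D(3):
  [0, 7, 18, ∞, 25]
  [∞, 0, ∞, ∞, 18]
  [∞, ∞, 0, ∞, ∞]
  [20, 0, 38, 0, 18]
  [3, -2, 10, ∞, 0]
D(4):
  [0, 7, 18, ∞, 25]
  [∞, 0, ∞, ∞, 18]
  [∞, ∞, 0, ∞, ∞]
  [20, 0, 38, 0, 18]
  [3, -2, 10, ∞, 0]
D(5):
  [0, 7, 18, ∞, 25]
  [21, 0, 28, ∞, 18]
  [∞, ∞, 0, ∞, ∞]
  [20, 0, 28, 0, 18]
  [3, -2, 10, ∞, 0]
Answer: W*[4][1] = 20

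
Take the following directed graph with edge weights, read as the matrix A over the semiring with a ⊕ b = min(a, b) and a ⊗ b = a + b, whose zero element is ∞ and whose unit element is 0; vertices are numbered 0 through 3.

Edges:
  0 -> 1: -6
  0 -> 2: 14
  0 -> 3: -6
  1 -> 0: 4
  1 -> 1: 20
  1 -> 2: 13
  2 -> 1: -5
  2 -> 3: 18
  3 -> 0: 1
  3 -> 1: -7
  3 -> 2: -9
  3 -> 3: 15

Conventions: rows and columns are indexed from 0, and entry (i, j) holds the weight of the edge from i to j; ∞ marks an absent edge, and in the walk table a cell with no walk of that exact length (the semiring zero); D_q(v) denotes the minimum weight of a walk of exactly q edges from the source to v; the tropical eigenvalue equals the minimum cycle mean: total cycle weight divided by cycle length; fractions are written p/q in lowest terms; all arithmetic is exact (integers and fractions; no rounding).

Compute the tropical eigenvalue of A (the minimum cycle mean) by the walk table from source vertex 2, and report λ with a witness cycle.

q=0: [∞, ∞, 0, ∞]
q=1: [∞, -5, ∞, 18]
q=2: [-1, 11, 8, 33]
q=3: [15, -7, 13, -7]
q=4: [-6, -14, -16, 8]
Optimal cycle mean attained by: cycle 0->3->2->1->0, total (-6) + (-9) + (-5) + 4, length 4.
Answer: λ = -4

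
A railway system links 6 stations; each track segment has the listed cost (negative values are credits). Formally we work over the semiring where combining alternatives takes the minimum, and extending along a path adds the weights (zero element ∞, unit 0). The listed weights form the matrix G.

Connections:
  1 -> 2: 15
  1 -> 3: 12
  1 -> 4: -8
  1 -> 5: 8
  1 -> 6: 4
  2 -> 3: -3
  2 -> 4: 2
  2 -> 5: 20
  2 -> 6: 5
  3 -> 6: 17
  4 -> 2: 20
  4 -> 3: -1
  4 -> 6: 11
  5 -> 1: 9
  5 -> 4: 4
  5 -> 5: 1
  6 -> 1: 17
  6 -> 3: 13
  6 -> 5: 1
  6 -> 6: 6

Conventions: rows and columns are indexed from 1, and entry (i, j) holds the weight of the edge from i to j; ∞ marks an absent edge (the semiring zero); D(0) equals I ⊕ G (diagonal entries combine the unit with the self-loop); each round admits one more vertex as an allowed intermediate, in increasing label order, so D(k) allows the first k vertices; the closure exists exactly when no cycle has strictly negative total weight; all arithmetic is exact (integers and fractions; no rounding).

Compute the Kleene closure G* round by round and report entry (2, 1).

D(0):
  [0, 15, 12, -8, 8, 4]
  [∞, 0, -3, 2, 20, 5]
  [∞, ∞, 0, ∞, ∞, 17]
  [∞, 20, -1, 0, ∞, 11]
  [9, ∞, ∞, 4, 0, ∞]
  [17, ∞, 13, ∞, 1, 0]
D(1):
  [0, 15, 12, -8, 8, 4]
  [∞, 0, -3, 2, 20, 5]
  [∞, ∞, 0, ∞, ∞, 17]
  [∞, 20, -1, 0, ∞, 11]
  [9, 24, 21, 1, 0, 13]
  [17, 32, 13, 9, 1, 0]
D(2):
  [0, 15, 12, -8, 8, 4]
  [∞, 0, -3, 2, 20, 5]
  [∞, ∞, 0, ∞, ∞, 17]
  [∞, 20, -1, 0, 40, 11]
  [9, 24, 21, 1, 0, 13]
  [17, 32, 13, 9, 1, 0]
D(3):
  [0, 15, 12, -8, 8, 4]
  [∞, 0, -3, 2, 20, 5]
  [∞, ∞, 0, ∞, ∞, 17]
  [∞, 20, -1, 0, 40, 11]
  [9, 24, 21, 1, 0, 13]
  [17, 32, 13, 9, 1, 0]
D(4):
  [0, 12, -9, -8, 8, 3]
  [∞, 0, -3, 2, 20, 5]
  [∞, ∞, 0, ∞, ∞, 17]
  [∞, 20, -1, 0, 40, 11]
  [9, 21, 0, 1, 0, 12]
  [17, 29, 8, 9, 1, 0]
D(5):
  [0, 12, -9, -8, 8, 3]
  [29, 0, -3, 2, 20, 5]
  [∞, ∞, 0, ∞, ∞, 17]
  [49, 20, -1, 0, 40, 11]
  [9, 21, 0, 1, 0, 12]
  [10, 22, 1, 2, 1, 0]
D(6):
  [0, 12, -9, -8, 4, 3]
  [15, 0, -3, 2, 6, 5]
  [27, 39, 0, 19, 18, 17]
  [21, 20, -1, 0, 12, 11]
  [9, 21, 0, 1, 0, 12]
  [10, 22, 1, 2, 1, 0]
Answer: G*[2][1] = 15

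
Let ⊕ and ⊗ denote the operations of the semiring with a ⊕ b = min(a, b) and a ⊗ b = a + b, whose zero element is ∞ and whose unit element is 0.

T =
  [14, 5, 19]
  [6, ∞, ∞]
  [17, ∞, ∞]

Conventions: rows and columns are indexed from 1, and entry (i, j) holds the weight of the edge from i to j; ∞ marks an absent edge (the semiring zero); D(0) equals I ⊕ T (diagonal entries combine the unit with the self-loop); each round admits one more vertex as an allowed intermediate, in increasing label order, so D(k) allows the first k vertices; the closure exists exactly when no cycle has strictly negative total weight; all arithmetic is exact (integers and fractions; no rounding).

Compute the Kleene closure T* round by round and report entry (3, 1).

D(0):
  [0, 5, 19]
  [6, 0, ∞]
  [17, ∞, 0]
D(1):
  [0, 5, 19]
  [6, 0, 25]
  [17, 22, 0]
D(2):
  [0, 5, 19]
  [6, 0, 25]
  [17, 22, 0]
D(3):
  [0, 5, 19]
  [6, 0, 25]
  [17, 22, 0]
Answer: T*[3][1] = 17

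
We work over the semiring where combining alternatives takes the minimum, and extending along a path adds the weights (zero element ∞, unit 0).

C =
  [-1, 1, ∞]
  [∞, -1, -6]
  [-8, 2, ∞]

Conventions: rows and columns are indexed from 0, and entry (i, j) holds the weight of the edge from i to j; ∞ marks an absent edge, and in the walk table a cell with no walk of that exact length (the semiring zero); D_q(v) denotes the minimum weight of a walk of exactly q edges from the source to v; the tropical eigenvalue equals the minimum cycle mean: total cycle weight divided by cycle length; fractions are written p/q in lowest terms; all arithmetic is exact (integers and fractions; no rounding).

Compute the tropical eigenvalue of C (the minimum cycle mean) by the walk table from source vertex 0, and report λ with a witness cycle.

q=0: [0, ∞, ∞]
q=1: [-1, 1, ∞]
q=2: [-2, 0, -5]
q=3: [-13, -3, -6]
Optimal cycle mean attained by: cycle 0->1->2->0, total 1 + (-6) + (-8), length 3.
Answer: λ = -13/3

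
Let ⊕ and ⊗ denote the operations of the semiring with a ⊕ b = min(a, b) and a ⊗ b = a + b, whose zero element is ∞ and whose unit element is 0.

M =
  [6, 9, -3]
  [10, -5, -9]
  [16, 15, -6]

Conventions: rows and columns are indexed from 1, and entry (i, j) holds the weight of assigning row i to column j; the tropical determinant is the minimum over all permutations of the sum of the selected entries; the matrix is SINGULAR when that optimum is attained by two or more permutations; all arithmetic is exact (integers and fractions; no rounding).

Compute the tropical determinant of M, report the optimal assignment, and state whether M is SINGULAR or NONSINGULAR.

σ = (1, 2, 3): 6 + (-5) + (-6) = -5
σ = (1, 3, 2): 6 + (-9) + 15 = 12
σ = (2, 1, 3): 9 + 10 + (-6) = 13
σ = (2, 3, 1): 9 + (-9) + 16 = 16
σ = (3, 1, 2): (-3) + 10 + 15 = 22
σ = (3, 2, 1): (-3) + (-5) + 16 = 8
Optimal value attained by: σ = (1, 2, 3).
Answer: det⊕(M) = -5; verdict: NONSINGULAR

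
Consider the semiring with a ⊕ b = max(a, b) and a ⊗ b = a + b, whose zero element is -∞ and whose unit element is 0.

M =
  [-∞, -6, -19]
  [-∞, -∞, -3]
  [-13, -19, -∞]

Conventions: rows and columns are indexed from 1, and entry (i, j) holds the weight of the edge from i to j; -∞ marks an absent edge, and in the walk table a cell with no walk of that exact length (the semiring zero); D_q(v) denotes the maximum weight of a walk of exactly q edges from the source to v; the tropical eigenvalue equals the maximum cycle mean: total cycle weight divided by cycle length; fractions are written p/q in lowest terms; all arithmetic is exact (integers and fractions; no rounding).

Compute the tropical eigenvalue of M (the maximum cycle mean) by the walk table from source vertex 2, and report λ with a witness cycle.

q=0: [-∞, 0, -∞]
q=1: [-∞, -∞, -3]
q=2: [-16, -22, -∞]
q=3: [-∞, -22, -25]
Optimal cycle mean attained by: cycle 1->2->3->1, total (-6) + (-3) + (-13), length 3.
Answer: λ = -22/3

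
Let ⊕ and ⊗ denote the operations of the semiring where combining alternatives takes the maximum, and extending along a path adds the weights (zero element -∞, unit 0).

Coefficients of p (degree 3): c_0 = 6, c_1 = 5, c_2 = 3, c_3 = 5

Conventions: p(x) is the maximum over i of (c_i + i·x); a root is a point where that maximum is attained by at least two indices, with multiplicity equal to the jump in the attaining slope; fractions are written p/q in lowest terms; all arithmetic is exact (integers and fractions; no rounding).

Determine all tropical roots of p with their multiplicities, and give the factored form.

hull edge (i=0, c=6) to (i=3, c=5): slope -1/3, span 3
Factored form: p(x) = 5 ⊗ (x ⊕ 1/3) ⊗ (x ⊕ 1/3) ⊗ (x ⊕ 1/3)
Answer: roots = 1/3 (mult 3)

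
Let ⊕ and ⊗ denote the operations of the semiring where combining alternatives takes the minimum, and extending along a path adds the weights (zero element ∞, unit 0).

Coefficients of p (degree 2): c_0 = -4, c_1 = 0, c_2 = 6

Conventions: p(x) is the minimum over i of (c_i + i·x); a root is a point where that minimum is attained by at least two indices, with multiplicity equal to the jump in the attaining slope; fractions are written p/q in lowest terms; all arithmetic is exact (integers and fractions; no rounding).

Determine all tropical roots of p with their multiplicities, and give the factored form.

hull edge (i=0, c=-4) to (i=1, c=0): slope 4, span 1
hull edge (i=1, c=0) to (i=2, c=6): slope 6, span 1
Factored form: p(x) = 6 ⊗ (x ⊕ (-6)) ⊗ (x ⊕ (-4))
Answer: roots = -6 (mult 1), -4 (mult 1)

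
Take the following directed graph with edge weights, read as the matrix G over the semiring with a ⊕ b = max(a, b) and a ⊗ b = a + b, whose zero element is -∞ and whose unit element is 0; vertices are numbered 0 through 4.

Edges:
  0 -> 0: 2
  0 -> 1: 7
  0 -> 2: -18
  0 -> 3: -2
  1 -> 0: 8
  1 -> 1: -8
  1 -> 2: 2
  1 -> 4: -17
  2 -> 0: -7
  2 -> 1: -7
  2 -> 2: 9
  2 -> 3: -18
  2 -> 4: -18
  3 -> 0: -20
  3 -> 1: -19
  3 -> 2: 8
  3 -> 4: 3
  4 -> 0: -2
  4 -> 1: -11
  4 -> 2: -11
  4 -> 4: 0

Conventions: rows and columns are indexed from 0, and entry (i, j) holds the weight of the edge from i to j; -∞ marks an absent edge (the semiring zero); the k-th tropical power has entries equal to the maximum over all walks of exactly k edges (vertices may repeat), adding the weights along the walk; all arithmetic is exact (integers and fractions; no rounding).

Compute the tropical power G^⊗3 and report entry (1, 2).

G^⊗2:
  [15, 9, 9, 0, 1]
  [10, 15, 11, 6, -16]
  [2, 2, 18, -9, -9]
  [1, 1, 17, -10, 3]
  [0, 5, -2, -4, 0]
G^⊗3:
  [17, 22, 18, 13, 3]
  [23, 17, 20, 8, 9]
  [11, 11, 27, 0, 0]
  [10, 10, 26, -1, 3]
  [13, 7, 7, -2, 0]
Key observation: the optimum is the walk 1->2->2->2, with weight 2 + 9 + 9 = 20.
Optimal value attained by: walk 1->2->2->2.
Answer: (G^⊗3)[1][2] = 20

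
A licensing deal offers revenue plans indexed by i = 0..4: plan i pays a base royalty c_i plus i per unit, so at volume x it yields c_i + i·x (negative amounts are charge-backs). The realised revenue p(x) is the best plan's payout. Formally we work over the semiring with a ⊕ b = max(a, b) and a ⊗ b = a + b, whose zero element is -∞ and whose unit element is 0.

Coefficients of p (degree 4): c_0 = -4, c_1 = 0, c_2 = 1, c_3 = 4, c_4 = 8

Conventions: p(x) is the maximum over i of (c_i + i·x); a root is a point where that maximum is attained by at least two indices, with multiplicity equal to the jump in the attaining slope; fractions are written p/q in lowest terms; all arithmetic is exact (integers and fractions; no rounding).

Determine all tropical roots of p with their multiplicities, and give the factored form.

hull edge (i=0, c=-4) to (i=1, c=0): slope 4, span 1
hull edge (i=1, c=0) to (i=4, c=8): slope 8/3, span 3
Factored form: p(x) = 8 ⊗ (x ⊕ (-4)) ⊗ (x ⊕ (-8/3)) ⊗ (x ⊕ (-8/3)) ⊗ (x ⊕ (-8/3))
Answer: roots = -4 (mult 1), -8/3 (mult 3)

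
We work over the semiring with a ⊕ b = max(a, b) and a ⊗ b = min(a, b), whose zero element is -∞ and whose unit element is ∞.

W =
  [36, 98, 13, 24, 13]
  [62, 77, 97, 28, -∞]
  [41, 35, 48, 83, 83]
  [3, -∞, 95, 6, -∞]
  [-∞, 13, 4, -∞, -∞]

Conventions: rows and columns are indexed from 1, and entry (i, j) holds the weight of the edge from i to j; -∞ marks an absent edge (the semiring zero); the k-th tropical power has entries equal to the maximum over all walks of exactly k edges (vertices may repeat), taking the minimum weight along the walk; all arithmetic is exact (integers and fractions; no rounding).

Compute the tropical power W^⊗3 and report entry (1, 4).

W^⊗2:
  [62, 77, 97, 28, 13]
  [62, 77, 77, 83, 83]
  [41, 41, 83, 48, 48]
  [41, 35, 48, 83, 83]
  [13, 13, 13, 13, 4]
W^⊗3:
  [62, 77, 77, 83, 83]
  [62, 77, 83, 77, 77]
  [41, 41, 48, 83, 83]
  [41, 41, 83, 48, 48]
  [13, 13, 13, 13, 13]
Key observation: the optimum is the walk 1->2->3->4, with weight 98 min 97 min 83 = 83.
Optimal value attained by: walk 1->2->3->4.
Answer: (W^⊗3)[1][4] = 83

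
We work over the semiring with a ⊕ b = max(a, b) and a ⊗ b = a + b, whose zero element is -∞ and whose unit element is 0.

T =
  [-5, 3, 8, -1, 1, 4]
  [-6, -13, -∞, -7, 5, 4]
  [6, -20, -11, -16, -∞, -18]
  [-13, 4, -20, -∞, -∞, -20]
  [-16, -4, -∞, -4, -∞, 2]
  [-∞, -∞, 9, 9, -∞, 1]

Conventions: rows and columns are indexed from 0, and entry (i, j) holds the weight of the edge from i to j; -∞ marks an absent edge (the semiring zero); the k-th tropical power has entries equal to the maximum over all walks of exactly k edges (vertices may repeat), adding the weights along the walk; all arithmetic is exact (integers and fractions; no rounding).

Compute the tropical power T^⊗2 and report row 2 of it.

T^⊗2:
  [14, 3, 13, 13, 8, 7]
  [-11, 1, 13, 13, -5, 7]
  [1, 9, 14, 5, 7, 10]
  [-2, -9, -5, -3, 9, 8]
  [-10, 0, 11, 11, 1, 3]
  [15, 13, 10, 10, -∞, 2]
Answer: row 2 of T^⊗2 = [1, 9, 14, 5, 7, 10]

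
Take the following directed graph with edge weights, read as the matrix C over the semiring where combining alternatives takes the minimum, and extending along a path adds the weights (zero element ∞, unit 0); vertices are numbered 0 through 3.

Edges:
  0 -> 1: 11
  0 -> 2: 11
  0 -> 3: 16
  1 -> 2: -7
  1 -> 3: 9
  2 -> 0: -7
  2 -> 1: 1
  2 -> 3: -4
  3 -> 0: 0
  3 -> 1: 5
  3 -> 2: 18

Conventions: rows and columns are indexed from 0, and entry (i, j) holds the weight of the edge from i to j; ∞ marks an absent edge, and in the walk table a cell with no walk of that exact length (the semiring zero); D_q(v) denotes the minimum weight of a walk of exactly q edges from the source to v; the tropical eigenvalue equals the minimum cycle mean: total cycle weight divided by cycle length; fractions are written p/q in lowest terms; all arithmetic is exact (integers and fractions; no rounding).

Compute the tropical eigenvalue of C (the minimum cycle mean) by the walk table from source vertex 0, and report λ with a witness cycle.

q=0: [0, ∞, ∞, ∞]
q=1: [∞, 11, 11, 16]
q=2: [4, 12, 4, 7]
q=3: [-3, 5, 5, 0]
q=4: [-2, 5, -2, 1]
Optimal cycle mean attained by: cycle 1->2->1, total (-7) + 1, length 2.
Answer: λ = -3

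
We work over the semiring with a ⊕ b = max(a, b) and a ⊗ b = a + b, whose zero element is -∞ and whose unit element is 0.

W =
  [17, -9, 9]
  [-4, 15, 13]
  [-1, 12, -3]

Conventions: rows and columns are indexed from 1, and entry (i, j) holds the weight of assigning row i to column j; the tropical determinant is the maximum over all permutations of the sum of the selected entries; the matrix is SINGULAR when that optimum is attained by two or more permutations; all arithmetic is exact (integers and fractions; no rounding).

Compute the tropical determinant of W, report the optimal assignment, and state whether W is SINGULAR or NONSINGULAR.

σ = (1, 2, 3): 17 + 15 + (-3) = 29
σ = (1, 3, 2): 17 + 13 + 12 = 42
σ = (2, 1, 3): (-9) + (-4) + (-3) = -16
σ = (2, 3, 1): (-9) + 13 + (-1) = 3
σ = (3, 1, 2): 9 + (-4) + 12 = 17
σ = (3, 2, 1): 9 + 15 + (-1) = 23
Optimal value attained by: σ = (1, 3, 2).
Answer: det⊕(W) = 42; verdict: NONSINGULAR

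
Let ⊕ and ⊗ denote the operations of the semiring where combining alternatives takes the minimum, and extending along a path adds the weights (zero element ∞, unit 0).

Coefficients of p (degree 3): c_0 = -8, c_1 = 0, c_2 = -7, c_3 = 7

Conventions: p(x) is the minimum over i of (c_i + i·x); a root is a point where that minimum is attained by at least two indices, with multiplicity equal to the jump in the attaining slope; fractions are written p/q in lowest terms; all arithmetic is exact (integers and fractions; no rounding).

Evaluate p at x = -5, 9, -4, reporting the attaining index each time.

p(-5) = min(-8+0·(-5)=-8, 0+1·(-5)=-5, -7+2·(-5)=-17, 7+3·(-5)=-8) = -17 (attained by i=2)
p(9) = min(-8+0·9=-8, 0+1·9=9, -7+2·9=11, 7+3·9=34) = -8 (attained by i=0)
p(-4) = min(-8+0·(-4)=-8, 0+1·(-4)=-4, -7+2·(-4)=-15, 7+3·(-4)=-5) = -15 (attained by i=2)
Answer: p(-5) = -17; p(9) = -8; p(-4) = -15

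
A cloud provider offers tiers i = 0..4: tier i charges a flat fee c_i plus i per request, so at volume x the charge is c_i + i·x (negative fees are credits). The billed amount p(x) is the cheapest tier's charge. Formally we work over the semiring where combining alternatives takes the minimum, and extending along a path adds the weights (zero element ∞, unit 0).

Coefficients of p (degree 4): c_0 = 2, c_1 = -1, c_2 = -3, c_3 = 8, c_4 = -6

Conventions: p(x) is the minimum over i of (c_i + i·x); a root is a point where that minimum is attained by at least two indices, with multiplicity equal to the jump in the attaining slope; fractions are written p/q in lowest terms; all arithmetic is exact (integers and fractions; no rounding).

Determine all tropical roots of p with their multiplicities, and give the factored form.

hull edge (i=0, c=2) to (i=1, c=-1): slope -3, span 1
hull edge (i=1, c=-1) to (i=2, c=-3): slope -2, span 1
hull edge (i=2, c=-3) to (i=4, c=-6): slope -3/2, span 2
Factored form: p(x) = -6 ⊗ (x ⊕ 3/2) ⊗ (x ⊕ 3/2) ⊗ (x ⊕ 2) ⊗ (x ⊕ 3)
Answer: roots = 3/2 (mult 2), 2 (mult 1), 3 (mult 1)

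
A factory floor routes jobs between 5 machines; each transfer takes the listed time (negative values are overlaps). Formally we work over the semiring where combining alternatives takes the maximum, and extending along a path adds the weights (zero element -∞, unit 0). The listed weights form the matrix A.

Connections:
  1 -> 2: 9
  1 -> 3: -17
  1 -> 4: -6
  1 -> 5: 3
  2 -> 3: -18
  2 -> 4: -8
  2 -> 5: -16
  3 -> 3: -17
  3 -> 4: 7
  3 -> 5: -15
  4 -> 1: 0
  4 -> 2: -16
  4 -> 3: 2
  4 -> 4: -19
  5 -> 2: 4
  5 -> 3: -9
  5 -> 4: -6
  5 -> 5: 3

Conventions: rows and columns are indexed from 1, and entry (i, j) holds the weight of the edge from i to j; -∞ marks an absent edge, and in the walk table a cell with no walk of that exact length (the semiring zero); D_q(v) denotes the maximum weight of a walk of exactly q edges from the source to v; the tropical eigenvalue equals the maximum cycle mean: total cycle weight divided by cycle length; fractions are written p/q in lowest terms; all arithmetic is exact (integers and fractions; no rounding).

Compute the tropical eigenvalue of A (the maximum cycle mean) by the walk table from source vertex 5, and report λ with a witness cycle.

q=0: [-∞, -∞, -∞, -∞, 0]
q=1: [-∞, 4, -9, -6, 3]
q=2: [-6, 7, -4, -2, 6]
q=3: [-2, 10, 0, 3, 9]
q=4: [3, 13, 5, 7, 12]
q=5: [7, 16, 9, 12, 15]
Optimal cycle mean attained by: cycle 3->4->3, total 7 + 2, length 2.
Answer: λ = 9/2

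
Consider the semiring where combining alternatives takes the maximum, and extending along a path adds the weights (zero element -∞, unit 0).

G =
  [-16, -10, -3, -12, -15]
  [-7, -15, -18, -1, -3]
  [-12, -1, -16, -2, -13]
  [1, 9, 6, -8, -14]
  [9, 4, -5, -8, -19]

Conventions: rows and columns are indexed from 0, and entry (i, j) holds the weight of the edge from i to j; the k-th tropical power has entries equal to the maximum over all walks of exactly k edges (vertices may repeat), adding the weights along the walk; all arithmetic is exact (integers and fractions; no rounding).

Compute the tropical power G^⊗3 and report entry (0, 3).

G^⊗2:
  [-6, -3, -6, -5, -13]
  [6, 8, 5, -9, -15]
  [-1, 7, 4, -2, -4]
  [2, 5, -2, 8, 6]
  [-3, 1, 6, 3, 1]
G^⊗3:
  [-4, 4, 1, -4, -6]
  [1, 4, 3, 7, 5]
  [5, 7, 4, 6, 4]
  [15, 17, 14, 4, 2]
  [10, 12, 9, 4, -2]
Key observation: the optimum is the walk 0->3->1->3, with weight (-12) + 9 + (-1) = -4.
Optimal value attained by: walk 0->3->1->3.
Answer: (G^⊗3)[0][3] = -4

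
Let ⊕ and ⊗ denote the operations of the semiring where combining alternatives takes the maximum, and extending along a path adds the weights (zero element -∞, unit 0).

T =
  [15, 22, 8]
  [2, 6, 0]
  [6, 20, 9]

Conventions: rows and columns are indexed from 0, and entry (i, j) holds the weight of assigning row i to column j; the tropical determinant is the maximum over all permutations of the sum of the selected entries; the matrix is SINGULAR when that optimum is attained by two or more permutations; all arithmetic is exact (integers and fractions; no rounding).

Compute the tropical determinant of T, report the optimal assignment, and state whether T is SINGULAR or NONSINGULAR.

σ = (0, 1, 2): 15 + 6 + 9 = 30
σ = (0, 2, 1): 15 + 0 + 20 = 35
σ = (1, 0, 2): 22 + 2 + 9 = 33
σ = (1, 2, 0): 22 + 0 + 6 = 28
σ = (2, 0, 1): 8 + 2 + 20 = 30
σ = (2, 1, 0): 8 + 6 + 6 = 20
Optimal value attained by: σ = (0, 2, 1).
Answer: det⊕(T) = 35; verdict: NONSINGULAR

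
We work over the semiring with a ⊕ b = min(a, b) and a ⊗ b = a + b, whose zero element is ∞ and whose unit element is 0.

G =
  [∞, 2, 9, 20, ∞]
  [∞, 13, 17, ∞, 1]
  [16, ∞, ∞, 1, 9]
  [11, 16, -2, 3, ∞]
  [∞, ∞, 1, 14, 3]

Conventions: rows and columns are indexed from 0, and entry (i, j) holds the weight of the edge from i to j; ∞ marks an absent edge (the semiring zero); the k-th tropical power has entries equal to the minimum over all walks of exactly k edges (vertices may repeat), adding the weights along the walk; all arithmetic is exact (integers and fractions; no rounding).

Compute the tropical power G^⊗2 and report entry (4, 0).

G^⊗2:
  [25, 15, 18, 10, 3]
  [33, 26, 2, 15, 4]
  [12, 17, -1, 4, 12]
  [14, 13, 1, -1, 7]
  [17, 30, 4, 2, 6]
Key observation: the optimum is the walk 4->2->0, with weight 1 + 16 = 17.
Optimal value attained by: walk 4->2->0.
Answer: (G^⊗2)[4][0] = 17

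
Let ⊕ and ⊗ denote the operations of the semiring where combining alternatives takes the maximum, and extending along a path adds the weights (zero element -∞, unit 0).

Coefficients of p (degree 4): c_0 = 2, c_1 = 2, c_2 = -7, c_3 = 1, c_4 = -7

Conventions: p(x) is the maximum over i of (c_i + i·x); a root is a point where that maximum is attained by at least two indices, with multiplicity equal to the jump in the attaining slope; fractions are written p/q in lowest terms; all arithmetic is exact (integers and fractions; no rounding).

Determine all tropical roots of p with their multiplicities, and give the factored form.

hull edge (i=0, c=2) to (i=1, c=2): slope 0, span 1
hull edge (i=1, c=2) to (i=3, c=1): slope -1/2, span 2
hull edge (i=3, c=1) to (i=4, c=-7): slope -8, span 1
Factored form: p(x) = -7 ⊗ (x ⊕ 0) ⊗ (x ⊕ 1/2) ⊗ (x ⊕ 1/2) ⊗ (x ⊕ 8)
Answer: roots = 0 (mult 1), 1/2 (mult 2), 8 (mult 1)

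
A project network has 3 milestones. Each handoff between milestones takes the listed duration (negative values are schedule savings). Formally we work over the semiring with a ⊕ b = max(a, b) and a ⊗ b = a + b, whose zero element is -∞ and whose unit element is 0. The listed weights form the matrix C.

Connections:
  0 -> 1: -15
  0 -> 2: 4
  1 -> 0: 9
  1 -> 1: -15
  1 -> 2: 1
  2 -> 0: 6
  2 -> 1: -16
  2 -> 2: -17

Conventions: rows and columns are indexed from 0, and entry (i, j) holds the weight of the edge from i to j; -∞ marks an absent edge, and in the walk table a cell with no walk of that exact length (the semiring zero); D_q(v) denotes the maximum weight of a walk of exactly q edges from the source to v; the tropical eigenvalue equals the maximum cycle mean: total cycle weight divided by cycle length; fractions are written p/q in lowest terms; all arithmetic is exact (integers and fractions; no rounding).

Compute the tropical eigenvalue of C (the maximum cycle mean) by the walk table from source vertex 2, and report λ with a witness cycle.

q=0: [-∞, -∞, 0]
q=1: [6, -16, -17]
q=2: [-7, -9, 10]
q=3: [16, -6, -3]
Optimal cycle mean attained by: cycle 0->2->0, total 4 + 6, length 2.
Answer: λ = 5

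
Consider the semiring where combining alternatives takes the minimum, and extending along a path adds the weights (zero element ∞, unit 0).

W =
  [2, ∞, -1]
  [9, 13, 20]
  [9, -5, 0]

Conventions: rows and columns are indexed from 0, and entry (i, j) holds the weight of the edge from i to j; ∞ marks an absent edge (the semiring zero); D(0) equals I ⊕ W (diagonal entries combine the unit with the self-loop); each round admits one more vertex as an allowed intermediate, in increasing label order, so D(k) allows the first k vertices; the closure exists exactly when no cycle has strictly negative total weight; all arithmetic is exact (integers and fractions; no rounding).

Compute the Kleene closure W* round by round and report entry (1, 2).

D(0):
  [0, ∞, -1]
  [9, 0, 20]
  [9, -5, 0]
D(1):
  [0, ∞, -1]
  [9, 0, 8]
  [9, -5, 0]
D(2):
  [0, ∞, -1]
  [9, 0, 8]
  [4, -5, 0]
D(3):
  [0, -6, -1]
  [9, 0, 8]
  [4, -5, 0]
Answer: W*[1][2] = 8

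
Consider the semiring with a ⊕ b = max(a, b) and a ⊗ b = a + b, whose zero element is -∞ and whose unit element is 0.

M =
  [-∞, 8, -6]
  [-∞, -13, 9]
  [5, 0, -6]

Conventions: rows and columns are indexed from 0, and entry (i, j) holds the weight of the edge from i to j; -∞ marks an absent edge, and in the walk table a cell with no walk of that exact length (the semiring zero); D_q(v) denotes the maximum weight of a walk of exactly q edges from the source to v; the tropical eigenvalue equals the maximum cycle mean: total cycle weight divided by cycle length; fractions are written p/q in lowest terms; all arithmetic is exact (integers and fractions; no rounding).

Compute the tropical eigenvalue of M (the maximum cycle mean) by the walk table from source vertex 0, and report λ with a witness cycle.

q=0: [0, -∞, -∞]
q=1: [-∞, 8, -6]
q=2: [-1, -5, 17]
q=3: [22, 17, 11]
Optimal cycle mean attained by: cycle 0->1->2->0, total 8 + 9 + 5, length 3.
Answer: λ = 22/3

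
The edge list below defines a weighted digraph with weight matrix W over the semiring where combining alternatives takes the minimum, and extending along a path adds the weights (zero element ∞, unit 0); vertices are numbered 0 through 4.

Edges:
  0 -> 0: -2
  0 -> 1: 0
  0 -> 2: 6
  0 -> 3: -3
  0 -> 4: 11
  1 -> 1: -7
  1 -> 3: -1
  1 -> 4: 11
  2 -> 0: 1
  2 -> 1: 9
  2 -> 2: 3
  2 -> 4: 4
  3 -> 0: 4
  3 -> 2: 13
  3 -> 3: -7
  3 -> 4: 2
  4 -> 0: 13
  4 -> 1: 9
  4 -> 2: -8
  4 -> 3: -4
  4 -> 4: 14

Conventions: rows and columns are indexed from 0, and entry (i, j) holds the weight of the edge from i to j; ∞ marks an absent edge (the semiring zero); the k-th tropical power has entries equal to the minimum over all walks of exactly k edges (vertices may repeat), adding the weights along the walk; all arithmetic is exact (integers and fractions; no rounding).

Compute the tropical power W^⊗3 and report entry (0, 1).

W^⊗2:
  [-4, -7, 3, -10, -1]
  [3, -14, 3, -8, 1]
  [-1, 1, -4, -2, 7]
  [-3, 4, -6, -14, -5]
  [-7, 1, -5, -11, -4]
W^⊗3:
  [-6, -14, -9, -17, -8]
  [-4, -21, -7, -15, -6]
  [-3, -6, -1, -9, 0]
  [-10, -3, -13, -21, -12]
  [-9, -7, -12, -18, -9]
Key observation: the optimum is the walk 0->1->1->1, with weight 0 + (-7) + (-7) = -14.
Optimal value attained by: walk 0->1->1->1.
Answer: (W^⊗3)[0][1] = -14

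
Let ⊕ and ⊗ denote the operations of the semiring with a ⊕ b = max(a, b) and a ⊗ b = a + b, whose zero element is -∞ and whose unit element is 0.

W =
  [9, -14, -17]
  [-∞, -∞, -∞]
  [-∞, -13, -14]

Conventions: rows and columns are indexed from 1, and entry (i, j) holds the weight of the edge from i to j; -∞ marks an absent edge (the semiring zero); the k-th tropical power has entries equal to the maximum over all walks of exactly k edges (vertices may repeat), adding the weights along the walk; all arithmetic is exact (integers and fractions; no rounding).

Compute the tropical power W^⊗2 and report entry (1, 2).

W^⊗2:
  [18, -5, -8]
  [-∞, -∞, -∞]
  [-∞, -27, -28]
Key observation: the optimum is the walk 1->1->2, with weight 9 + (-14) = -5.
Optimal value attained by: walk 1->1->2.
Answer: (W^⊗2)[1][2] = -5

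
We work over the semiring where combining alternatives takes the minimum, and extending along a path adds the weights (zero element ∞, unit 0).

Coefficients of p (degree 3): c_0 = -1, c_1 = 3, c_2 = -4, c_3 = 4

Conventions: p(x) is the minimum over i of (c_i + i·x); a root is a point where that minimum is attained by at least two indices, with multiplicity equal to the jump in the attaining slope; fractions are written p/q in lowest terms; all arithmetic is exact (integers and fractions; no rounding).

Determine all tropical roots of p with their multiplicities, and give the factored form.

hull edge (i=0, c=-1) to (i=2, c=-4): slope -3/2, span 2
hull edge (i=2, c=-4) to (i=3, c=4): slope 8, span 1
Factored form: p(x) = 4 ⊗ (x ⊕ (-8)) ⊗ (x ⊕ 3/2) ⊗ (x ⊕ 3/2)
Answer: roots = -8 (mult 1), 3/2 (mult 2)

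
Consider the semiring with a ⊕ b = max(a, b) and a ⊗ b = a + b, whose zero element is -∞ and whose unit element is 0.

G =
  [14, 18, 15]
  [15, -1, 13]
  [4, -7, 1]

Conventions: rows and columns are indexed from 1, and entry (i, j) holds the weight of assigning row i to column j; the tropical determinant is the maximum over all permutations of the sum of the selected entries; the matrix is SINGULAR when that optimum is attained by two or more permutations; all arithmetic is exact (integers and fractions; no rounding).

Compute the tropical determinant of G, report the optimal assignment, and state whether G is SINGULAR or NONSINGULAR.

σ = (1, 2, 3): 14 + (-1) + 1 = 14
σ = (1, 3, 2): 14 + 13 + (-7) = 20
σ = (2, 1, 3): 18 + 15 + 1 = 34
σ = (2, 3, 1): 18 + 13 + 4 = 35
σ = (3, 1, 2): 15 + 15 + (-7) = 23
σ = (3, 2, 1): 15 + (-1) + 4 = 18
Optimal value attained by: σ = (2, 3, 1).
Answer: det⊕(G) = 35; verdict: NONSINGULAR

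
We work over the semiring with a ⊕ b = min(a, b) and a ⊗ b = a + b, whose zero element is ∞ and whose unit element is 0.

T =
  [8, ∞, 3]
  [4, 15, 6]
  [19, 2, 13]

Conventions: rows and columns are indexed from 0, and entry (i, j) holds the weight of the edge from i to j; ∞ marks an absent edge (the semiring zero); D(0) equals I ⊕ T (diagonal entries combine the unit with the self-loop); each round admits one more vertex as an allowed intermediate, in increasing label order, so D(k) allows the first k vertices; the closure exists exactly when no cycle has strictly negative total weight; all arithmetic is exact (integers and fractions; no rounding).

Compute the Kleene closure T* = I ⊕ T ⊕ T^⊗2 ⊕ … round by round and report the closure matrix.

D(0):
  [0, ∞, 3]
  [4, 0, 6]
  [19, 2, 0]
D(1):
  [0, ∞, 3]
  [4, 0, 6]
  [19, 2, 0]
D(2):
  [0, ∞, 3]
  [4, 0, 6]
  [6, 2, 0]
D(3):
  [0, 5, 3]
  [4, 0, 6]
  [6, 2, 0]
Answer: T* = [[0, 5, 3], [4, 0, 6], [6, 2, 0]]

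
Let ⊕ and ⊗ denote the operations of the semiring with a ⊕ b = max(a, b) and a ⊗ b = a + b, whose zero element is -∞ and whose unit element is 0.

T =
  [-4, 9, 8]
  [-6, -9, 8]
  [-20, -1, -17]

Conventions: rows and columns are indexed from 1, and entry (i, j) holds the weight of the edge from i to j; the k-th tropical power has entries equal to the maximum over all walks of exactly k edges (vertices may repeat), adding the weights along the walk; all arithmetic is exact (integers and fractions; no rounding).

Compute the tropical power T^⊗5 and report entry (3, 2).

T^⊗2:
  [3, 7, 17]
  [-10, 7, 2]
  [-7, -10, 7]
T^⊗3:
  [1, 16, 15]
  [1, 1, 15]
  [-11, 6, 1]
T^⊗4:
  [10, 14, 24]
  [-3, 14, 9]
  [0, 0, 14]
T^⊗5:
  [8, 23, 22]
  [8, 8, 22]
  [-4, 13, 8]
Key observation: the optimum is the walk 3->2->3->2->3->2, with weight (-1) + 8 + (-1) + 8 + (-1) = 13.
Optimal value attained by: walk 3->2->3->2->3->2.
Answer: (T^⊗5)[3][2] = 13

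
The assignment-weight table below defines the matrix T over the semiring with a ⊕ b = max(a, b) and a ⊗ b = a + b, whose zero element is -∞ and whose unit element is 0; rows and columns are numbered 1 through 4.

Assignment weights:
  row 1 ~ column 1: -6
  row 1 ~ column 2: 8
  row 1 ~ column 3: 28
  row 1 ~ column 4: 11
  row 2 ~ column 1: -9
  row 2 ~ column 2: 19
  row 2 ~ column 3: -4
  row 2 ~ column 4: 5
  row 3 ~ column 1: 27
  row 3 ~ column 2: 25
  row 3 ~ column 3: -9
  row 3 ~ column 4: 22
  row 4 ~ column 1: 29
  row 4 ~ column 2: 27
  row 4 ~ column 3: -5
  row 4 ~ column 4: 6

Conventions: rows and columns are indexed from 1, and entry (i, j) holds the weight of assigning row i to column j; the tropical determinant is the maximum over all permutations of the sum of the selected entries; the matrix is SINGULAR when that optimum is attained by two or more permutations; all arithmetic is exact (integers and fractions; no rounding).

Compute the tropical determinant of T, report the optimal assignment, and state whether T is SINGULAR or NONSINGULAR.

σ = (1, 2, 3, 4): (-6) + 19 + (-9) + 6 = 10
σ = (1, 2, 4, 3): (-6) + 19 + 22 + (-5) = 30
σ = (1, 3, 2, 4): (-6) + (-4) + 25 + 6 = 21
σ = (1, 3, 4, 2): (-6) + (-4) + 22 + 27 = 39
σ = (1, 4, 2, 3): (-6) + 5 + 25 + (-5) = 19
σ = (1, 4, 3, 2): (-6) + 5 + (-9) + 27 = 17
σ = (2, 1, 3, 4): 8 + (-9) + (-9) + 6 = -4
σ = (2, 1, 4, 3): 8 + (-9) + 22 + (-5) = 16
σ = (2, 3, 1, 4): 8 + (-4) + 27 + 6 = 37
σ = (2, 3, 4, 1): 8 + (-4) + 22 + 29 = 55
σ = (2, 4, 1, 3): 8 + 5 + 27 + (-5) = 35
σ = (2, 4, 3, 1): 8 + 5 + (-9) + 29 = 33
σ = (3, 1, 2, 4): 28 + (-9) + 25 + 6 = 50
σ = (3, 1, 4, 2): 28 + (-9) + 22 + 27 = 68
σ = (3, 2, 1, 4): 28 + 19 + 27 + 6 = 80
σ = (3, 2, 4, 1): 28 + 19 + 22 + 29 = 98
σ = (3, 4, 1, 2): 28 + 5 + 27 + 27 = 87
σ = (3, 4, 2, 1): 28 + 5 + 25 + 29 = 87
σ = (4, 1, 2, 3): 11 + (-9) + 25 + (-5) = 22
σ = (4, 1, 3, 2): 11 + (-9) + (-9) + 27 = 20
σ = (4, 2, 1, 3): 11 + 19 + 27 + (-5) = 52
σ = (4, 2, 3, 1): 11 + 19 + (-9) + 29 = 50
σ = (4, 3, 1, 2): 11 + (-4) + 27 + 27 = 61
σ = (4, 3, 2, 1): 11 + (-4) + 25 + 29 = 61
Optimal value attained by: σ = (3, 2, 4, 1).
Answer: det⊕(T) = 98; verdict: NONSINGULAR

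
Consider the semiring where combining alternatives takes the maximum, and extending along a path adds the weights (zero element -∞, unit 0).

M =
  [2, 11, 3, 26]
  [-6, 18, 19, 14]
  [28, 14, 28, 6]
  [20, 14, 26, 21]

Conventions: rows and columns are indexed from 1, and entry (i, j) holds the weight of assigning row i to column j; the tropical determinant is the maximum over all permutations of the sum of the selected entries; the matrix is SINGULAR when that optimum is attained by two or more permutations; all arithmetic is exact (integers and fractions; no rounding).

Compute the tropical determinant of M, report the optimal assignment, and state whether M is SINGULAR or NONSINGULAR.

σ = (1, 2, 3, 4): 2 + 18 + 28 + 21 = 69
σ = (1, 2, 4, 3): 2 + 18 + 6 + 26 = 52
σ = (1, 3, 2, 4): 2 + 19 + 14 + 21 = 56
σ = (1, 3, 4, 2): 2 + 19 + 6 + 14 = 41
σ = (1, 4, 2, 3): 2 + 14 + 14 + 26 = 56
σ = (1, 4, 3, 2): 2 + 14 + 28 + 14 = 58
σ = (2, 1, 3, 4): 11 + (-6) + 28 + 21 = 54
σ = (2, 1, 4, 3): 11 + (-6) + 6 + 26 = 37
σ = (2, 3, 1, 4): 11 + 19 + 28 + 21 = 79
σ = (2, 3, 4, 1): 11 + 19 + 6 + 20 = 56
σ = (2, 4, 1, 3): 11 + 14 + 28 + 26 = 79
σ = (2, 4, 3, 1): 11 + 14 + 28 + 20 = 73
σ = (3, 1, 2, 4): 3 + (-6) + 14 + 21 = 32
σ = (3, 1, 4, 2): 3 + (-6) + 6 + 14 = 17
σ = (3, 2, 1, 4): 3 + 18 + 28 + 21 = 70
σ = (3, 2, 4, 1): 3 + 18 + 6 + 20 = 47
σ = (3, 4, 1, 2): 3 + 14 + 28 + 14 = 59
σ = (3, 4, 2, 1): 3 + 14 + 14 + 20 = 51
σ = (4, 1, 2, 3): 26 + (-6) + 14 + 26 = 60
σ = (4, 1, 3, 2): 26 + (-6) + 28 + 14 = 62
σ = (4, 2, 1, 3): 26 + 18 + 28 + 26 = 98
σ = (4, 2, 3, 1): 26 + 18 + 28 + 20 = 92
σ = (4, 3, 1, 2): 26 + 19 + 28 + 14 = 87
σ = (4, 3, 2, 1): 26 + 19 + 14 + 20 = 79
Optimal value attained by: σ = (4, 2, 1, 3).
Answer: det⊕(M) = 98; verdict: NONSINGULAR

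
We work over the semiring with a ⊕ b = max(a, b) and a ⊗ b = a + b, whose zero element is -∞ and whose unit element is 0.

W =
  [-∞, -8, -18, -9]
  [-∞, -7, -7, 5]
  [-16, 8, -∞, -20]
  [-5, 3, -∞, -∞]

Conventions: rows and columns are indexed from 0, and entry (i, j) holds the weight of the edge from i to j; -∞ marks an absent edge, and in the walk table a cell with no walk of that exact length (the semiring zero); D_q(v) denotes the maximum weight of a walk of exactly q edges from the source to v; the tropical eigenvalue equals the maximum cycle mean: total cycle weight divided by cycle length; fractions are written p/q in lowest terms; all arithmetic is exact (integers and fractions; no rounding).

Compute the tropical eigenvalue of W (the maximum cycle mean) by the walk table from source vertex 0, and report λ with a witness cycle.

q=0: [0, -∞, -∞, -∞]
q=1: [-∞, -8, -18, -9]
q=2: [-14, -6, -15, -3]
q=3: [-8, 0, -13, -1]
q=4: [-6, 2, -7, 5]
Optimal cycle mean attained by: cycle 1->3->1, total 5 + 3, length 2.
Answer: λ = 4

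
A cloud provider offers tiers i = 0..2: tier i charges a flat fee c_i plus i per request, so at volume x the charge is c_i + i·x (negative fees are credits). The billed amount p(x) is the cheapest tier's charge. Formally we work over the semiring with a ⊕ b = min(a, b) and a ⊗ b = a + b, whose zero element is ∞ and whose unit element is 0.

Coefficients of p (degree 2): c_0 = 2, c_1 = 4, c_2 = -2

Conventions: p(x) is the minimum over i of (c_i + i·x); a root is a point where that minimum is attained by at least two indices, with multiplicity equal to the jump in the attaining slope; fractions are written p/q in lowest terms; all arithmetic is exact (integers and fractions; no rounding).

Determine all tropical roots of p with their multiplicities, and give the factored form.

hull edge (i=0, c=2) to (i=2, c=-2): slope -2, span 2
Factored form: p(x) = -2 ⊗ (x ⊕ 2) ⊗ (x ⊕ 2)
Answer: roots = 2 (mult 2)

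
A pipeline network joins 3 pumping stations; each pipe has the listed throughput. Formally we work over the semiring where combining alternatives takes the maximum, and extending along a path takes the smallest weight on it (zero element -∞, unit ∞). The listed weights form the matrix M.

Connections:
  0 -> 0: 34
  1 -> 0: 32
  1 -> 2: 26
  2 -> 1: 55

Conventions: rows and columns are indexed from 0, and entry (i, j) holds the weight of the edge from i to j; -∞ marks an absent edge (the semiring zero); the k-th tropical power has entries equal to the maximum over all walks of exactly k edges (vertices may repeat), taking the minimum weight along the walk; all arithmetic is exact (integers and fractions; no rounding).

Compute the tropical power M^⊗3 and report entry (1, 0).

M^⊗2:
  [34, -∞, -∞]
  [32, 26, -∞]
  [32, -∞, 26]
M^⊗3:
  [34, -∞, -∞]
  [32, -∞, 26]
  [32, 26, -∞]
Key observation: the optimum is the walk 1->0->0->0, with weight 32 min 34 min 34 = 32.
Optimal value attained by: walk 1->0->0->0.
Answer: (M^⊗3)[1][0] = 32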